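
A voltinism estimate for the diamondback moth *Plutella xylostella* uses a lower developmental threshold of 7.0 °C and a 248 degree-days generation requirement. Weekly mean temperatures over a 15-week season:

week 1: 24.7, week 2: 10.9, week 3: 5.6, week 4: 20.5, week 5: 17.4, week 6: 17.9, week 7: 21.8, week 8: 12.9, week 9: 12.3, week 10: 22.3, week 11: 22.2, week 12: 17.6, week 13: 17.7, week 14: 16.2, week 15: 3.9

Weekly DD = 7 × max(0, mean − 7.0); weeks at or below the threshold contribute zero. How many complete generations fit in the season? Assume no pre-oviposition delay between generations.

Weekly DD (7 × max(0, T̄ − 7.0)): 123.9, 27.3, 0.0, 94.5, 72.8, 76.3, 103.6, 41.3, 37.1, 107.1, 106.4, 74.2, 74.9, 64.4, 0.0.
Season total = 1003.8 DD.
Complete generations = ⌊1003.8 / 248⌋ = 4.

4 generations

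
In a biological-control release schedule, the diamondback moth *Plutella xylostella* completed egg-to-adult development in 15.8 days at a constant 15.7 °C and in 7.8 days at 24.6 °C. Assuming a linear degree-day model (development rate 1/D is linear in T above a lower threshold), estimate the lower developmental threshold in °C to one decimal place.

7.0 °C

Equal thermal constants: D₁(T₁ − T_b) = D₂(T₂ − T_b).
15.8·(15.7 − T_b) = 7.8·(24.6 − T_b)
T_b = (15.8·15.7 − 7.8·24.6) / (15.8 − 7.8) = 56.18 / 8.0 = 7.023 °C ≈ 7.0 °C.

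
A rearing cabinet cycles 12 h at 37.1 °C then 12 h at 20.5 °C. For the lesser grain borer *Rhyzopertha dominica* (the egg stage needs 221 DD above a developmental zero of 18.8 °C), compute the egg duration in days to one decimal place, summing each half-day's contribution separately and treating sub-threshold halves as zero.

22.1 days

Day half: max(0, 37.1 − 18.8) × 0.5 = 18.3 × 0.5 = 9.15 DD.
Night half: max(0, 20.5 − 18.8) × 0.5 = 1.7 × 0.5 = 0.85 DD.
Per 24 h: 10.00 DD/day.
Duration = 221 / 10.00 = 22.100 ≈ 22.1 days.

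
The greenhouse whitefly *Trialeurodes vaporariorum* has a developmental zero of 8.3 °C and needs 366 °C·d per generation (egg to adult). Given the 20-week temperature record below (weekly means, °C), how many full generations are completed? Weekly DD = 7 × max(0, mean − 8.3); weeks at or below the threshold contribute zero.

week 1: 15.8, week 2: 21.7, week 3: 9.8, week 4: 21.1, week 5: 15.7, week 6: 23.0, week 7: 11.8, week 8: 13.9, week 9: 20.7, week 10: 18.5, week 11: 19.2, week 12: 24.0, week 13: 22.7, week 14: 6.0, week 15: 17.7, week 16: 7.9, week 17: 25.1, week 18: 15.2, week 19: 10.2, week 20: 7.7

Weekly DD (7 × max(0, T̄ − 8.3)): 52.5, 93.8, 10.5, 89.6, 51.8, 102.9, 24.5, 39.2, 86.8, 71.4, 76.3, 109.9, 100.8, 0.0, 65.8, 0.0, 117.6, 48.3, 13.3, 0.0.
Season total = 1155.0 DD.
Complete generations = ⌊1155.0 / 366⌋ = 3.

3 generations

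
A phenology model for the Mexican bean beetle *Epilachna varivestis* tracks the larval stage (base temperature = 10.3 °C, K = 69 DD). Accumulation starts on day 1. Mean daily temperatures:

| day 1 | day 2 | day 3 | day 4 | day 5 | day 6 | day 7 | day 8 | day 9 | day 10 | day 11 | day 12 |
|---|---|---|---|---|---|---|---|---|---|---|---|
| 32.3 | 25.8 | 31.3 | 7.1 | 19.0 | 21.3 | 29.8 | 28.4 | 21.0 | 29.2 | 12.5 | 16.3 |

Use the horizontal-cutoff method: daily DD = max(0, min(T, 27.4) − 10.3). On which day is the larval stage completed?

day 6

Daily DD above 10.3 °C (capped at 17.1): 17.1, 15.5, 17.1, 0.0, 8.7, 11.0, 17.1, 17.1, 10.7, 17.1, 2.2, 6.0.
Cumulative: 17.1, 32.6, 49.7, 49.7, 58.4, 69.4, 86.5, 103.6, 114.3, 131.4, 133.6, 139.6.
The total first reaches 69 DD on day 6.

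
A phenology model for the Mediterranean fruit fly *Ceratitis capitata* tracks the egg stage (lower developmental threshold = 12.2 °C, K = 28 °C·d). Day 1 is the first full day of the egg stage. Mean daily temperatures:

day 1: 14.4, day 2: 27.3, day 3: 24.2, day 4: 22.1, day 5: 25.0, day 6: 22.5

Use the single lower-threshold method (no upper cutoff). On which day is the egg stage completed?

Daily DD above 12.2 °C: 2.2, 15.1, 12.0, 9.9, 12.8, 10.3.
Cumulative: 2.2, 17.3, 29.3, 39.2, 52.0, 62.3.
The total first reaches 28 DD on day 3.

day 3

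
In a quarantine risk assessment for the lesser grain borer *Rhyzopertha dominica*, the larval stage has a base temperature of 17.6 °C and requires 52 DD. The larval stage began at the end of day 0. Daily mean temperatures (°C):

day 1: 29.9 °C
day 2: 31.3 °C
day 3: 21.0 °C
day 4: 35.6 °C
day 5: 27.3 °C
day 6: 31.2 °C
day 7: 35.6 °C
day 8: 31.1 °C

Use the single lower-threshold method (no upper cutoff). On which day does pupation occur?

Daily DD above 17.6 °C: 12.3, 13.7, 3.4, 18.0, 9.7, 13.6, 18.0, 13.5.
Cumulative: 12.3, 26.0, 29.4, 47.4, 57.1, 70.7, 88.7, 102.2.
The total first reaches 52 DD on day 5.

day 5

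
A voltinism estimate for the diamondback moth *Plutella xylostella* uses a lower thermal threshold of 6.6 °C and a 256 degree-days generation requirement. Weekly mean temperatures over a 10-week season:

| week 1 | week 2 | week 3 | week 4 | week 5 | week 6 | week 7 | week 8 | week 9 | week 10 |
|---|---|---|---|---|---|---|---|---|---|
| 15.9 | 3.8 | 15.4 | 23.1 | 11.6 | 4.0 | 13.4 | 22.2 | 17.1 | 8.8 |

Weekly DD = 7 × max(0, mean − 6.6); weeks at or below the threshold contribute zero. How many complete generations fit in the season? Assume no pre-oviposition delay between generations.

Weekly DD (7 × max(0, T̄ − 6.6)): 65.1, 0.0, 61.6, 115.5, 35.0, 0.0, 47.6, 109.2, 73.5, 15.4.
Season total = 522.9 DD.
Complete generations = ⌊522.9 / 256⌋ = 2.

2 generations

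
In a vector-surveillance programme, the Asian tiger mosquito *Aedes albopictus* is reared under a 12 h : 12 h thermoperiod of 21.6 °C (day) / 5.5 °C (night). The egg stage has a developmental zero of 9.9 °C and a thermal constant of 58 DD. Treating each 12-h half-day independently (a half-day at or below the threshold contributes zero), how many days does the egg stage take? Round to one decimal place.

9.9 days

Day half: max(0, 21.6 − 9.9) × 0.5 = 11.7 × 0.5 = 5.85 DD.
Night half: max(0, 5.5 − 9.9) × 0.5 = 0.0 × 0.5 = 0.00 DD.
Per 24 h: 5.85 DD/day.
Duration = 58 / 5.85 = 9.915 ≈ 9.9 days.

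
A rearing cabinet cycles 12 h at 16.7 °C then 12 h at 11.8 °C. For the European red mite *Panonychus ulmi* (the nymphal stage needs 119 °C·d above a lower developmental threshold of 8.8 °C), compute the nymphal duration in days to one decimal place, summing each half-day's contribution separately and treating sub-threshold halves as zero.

21.8 days

Day half: max(0, 16.7 − 8.8) × 0.5 = 7.9 × 0.5 = 3.95 DD.
Night half: max(0, 11.8 − 8.8) × 0.5 = 3.0 × 0.5 = 1.50 DD.
Per 24 h: 5.45 DD/day.
Duration = 119 / 5.45 = 21.835 ≈ 21.8 days.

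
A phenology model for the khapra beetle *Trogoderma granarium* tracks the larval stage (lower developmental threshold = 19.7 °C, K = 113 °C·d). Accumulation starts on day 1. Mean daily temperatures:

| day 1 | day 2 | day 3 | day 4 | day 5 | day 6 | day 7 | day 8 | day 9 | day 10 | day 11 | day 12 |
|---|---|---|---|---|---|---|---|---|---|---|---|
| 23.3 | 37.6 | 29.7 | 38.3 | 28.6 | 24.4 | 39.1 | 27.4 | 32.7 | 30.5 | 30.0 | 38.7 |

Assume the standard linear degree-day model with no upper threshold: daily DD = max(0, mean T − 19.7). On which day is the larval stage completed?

day 10

Daily DD above 19.7 °C: 3.6, 17.9, 10.0, 18.6, 8.9, 4.7, 19.4, 7.7, 13.0, 10.8, 10.3, 19.0.
Cumulative: 3.6, 21.5, 31.5, 50.1, 59.0, 63.7, 83.1, 90.8, 103.8, 114.6, 124.9, 143.9.
The total first reaches 113 DD on day 10.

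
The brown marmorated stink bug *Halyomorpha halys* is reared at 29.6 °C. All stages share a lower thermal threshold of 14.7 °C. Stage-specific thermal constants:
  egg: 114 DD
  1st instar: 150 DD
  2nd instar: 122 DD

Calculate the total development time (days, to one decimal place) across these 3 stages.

25.9 days

Daily accumulation at 29.6 °C = 29.6 − 14.7 = 14.9 DD/day.
Total K = 114 + 150 + 122 = 386 DD.
Total duration = 386 / 14.9 = 25.906 ≈ 25.9 days.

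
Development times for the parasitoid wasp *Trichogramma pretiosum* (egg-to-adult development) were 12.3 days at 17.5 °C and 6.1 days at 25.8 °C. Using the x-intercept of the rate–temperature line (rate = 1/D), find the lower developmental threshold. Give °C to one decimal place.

Equal thermal constants: D₁(T₁ − T_b) = D₂(T₂ − T_b).
12.3·(17.5 − T_b) = 6.1·(25.8 − T_b)
T_b = (12.3·17.5 − 6.1·25.8) / (12.3 − 6.1) = 57.87 / 6.2 = 9.334 °C ≈ 9.3 °C.

9.3 °C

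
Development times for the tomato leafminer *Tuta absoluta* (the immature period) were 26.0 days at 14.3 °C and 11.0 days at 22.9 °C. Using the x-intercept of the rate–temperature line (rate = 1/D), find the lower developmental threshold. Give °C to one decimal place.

8.0 °C

Under the model K = D·(T − T_b), so D₁·(T₁ − T_b) = D₂·(T₂ − T_b).
26.0·(14.3 − T_b) = 11.0·(22.9 − T_b)
T_b = (26.0·14.3 − 11.0·22.9) / (26.0 − 11.0) = 119.90 / 15.0 = 7.993 °C ≈ 8.0 °C.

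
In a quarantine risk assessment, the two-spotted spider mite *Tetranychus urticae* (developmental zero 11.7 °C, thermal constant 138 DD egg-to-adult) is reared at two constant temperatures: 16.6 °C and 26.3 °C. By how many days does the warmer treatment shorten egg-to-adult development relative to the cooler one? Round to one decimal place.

At 16.6 °C: 138 / (16.6 − 11.7) = 138 / 4.9 = 28.163 d.
At 26.3 °C: 138 / (26.3 − 11.7) = 138 / 14.6 = 9.452 d.
Difference = |28.163 − 9.452| = 18.711 ≈ 18.7 days.

18.7 days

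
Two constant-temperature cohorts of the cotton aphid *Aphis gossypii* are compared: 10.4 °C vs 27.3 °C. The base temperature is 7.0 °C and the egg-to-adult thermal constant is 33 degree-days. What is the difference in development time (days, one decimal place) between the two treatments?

8.1 days

At 10.4 °C: 33 / (10.4 − 7.0) = 33 / 3.4 = 9.706 d.
At 27.3 °C: 33 / (27.3 − 7.0) = 33 / 20.3 = 1.626 d.
Difference = |9.706 − 1.626| = 8.080 ≈ 8.1 days.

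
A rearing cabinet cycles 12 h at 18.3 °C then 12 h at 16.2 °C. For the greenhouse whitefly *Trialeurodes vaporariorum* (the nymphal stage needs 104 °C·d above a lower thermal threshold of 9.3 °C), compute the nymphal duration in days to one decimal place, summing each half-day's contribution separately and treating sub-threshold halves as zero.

Day half: max(0, 18.3 − 9.3) × 0.5 = 9.0 × 0.5 = 4.50 DD.
Night half: max(0, 16.2 − 9.3) × 0.5 = 6.9 × 0.5 = 3.45 DD.
Per 24 h: 7.95 DD/day.
Duration = 104 / 7.95 = 13.082 ≈ 13.1 days.

13.1 days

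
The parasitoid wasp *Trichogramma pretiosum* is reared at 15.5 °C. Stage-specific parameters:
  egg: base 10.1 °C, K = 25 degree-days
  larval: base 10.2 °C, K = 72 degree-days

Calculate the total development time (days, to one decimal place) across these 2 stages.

egg: 25 / (15.5 − 10.1) = 25 / 5.4 = 4.630 d.
larval: 72 / (15.5 − 10.2) = 72 / 5.3 = 13.585 d.
Sum = 18.215 ≈ 18.2 days.

18.2 days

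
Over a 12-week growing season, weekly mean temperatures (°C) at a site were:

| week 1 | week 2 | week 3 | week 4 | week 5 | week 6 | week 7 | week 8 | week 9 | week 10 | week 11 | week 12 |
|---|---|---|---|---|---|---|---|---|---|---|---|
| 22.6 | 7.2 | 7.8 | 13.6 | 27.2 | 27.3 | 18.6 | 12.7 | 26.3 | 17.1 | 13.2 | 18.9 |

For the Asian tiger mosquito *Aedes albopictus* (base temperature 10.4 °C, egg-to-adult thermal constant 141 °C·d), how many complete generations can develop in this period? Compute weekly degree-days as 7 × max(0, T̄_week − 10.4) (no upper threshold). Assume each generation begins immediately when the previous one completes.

4 generations

Weekly DD (7 × max(0, T̄ − 10.4)): 85.4, 0.0, 0.0, 22.4, 117.6, 118.3, 57.4, 16.1, 111.3, 46.9, 19.6, 59.5.
Season total = 654.5 DD.
Complete generations = ⌊654.5 / 141⌋ = 4.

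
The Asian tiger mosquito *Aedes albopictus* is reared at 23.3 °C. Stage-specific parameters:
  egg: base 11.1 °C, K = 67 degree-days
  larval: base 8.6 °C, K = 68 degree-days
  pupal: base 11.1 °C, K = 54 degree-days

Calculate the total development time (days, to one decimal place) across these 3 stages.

egg: 67 / (23.3 − 11.1) = 67 / 12.2 = 5.492 d.
larval: 68 / (23.3 − 8.6) = 68 / 14.7 = 4.626 d.
pupal: 54 / (23.3 − 11.1) = 54 / 12.2 = 4.426 d.
Sum = 14.544 ≈ 14.5 days.

14.5 days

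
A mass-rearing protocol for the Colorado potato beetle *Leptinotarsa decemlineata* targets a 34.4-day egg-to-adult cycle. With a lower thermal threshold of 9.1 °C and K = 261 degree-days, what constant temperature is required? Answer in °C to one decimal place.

Required daily accumulation = 261 / 34.4 = 7.587 DD/day.
T = T_base + 7.587 = 9.1 + 7.587 = 16.687 ≈ 16.7 °C.

16.7 °C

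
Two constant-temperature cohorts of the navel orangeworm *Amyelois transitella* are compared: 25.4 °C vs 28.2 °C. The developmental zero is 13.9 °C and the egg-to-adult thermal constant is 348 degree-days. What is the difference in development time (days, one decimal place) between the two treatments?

At 25.4 °C: 348 / (25.4 − 13.9) = 348 / 11.5 = 30.261 d.
At 28.2 °C: 348 / (28.2 − 13.9) = 348 / 14.3 = 24.336 d.
Difference = |30.261 − 24.336| = 5.925 ≈ 5.9 days.

5.9 days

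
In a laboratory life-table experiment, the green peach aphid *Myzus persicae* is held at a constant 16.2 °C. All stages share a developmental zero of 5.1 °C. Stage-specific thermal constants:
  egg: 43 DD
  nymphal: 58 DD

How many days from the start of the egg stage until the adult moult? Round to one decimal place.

Daily accumulation at 16.2 °C = 16.2 − 5.1 = 11.1 DD/day.
Total K = 43 + 58 = 101 DD.
Total duration = 101 / 11.1 = 9.099 ≈ 9.1 days.

9.1 days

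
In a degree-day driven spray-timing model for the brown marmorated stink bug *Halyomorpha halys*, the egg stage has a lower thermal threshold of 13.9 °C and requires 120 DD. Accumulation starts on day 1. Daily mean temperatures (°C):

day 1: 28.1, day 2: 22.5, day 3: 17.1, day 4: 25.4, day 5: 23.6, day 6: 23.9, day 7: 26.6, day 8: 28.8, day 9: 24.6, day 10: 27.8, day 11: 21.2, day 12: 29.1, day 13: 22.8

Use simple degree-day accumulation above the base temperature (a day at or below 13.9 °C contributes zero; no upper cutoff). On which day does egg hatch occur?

Daily DD above 13.9 °C: 14.2, 8.6, 3.2, 11.5, 9.7, 10.0, 12.7, 14.9, 10.7, 13.9, 7.3, 15.2, 8.9.
Cumulative: 14.2, 22.8, 26.0, 37.5, 47.2, 57.2, 69.9, 84.8, 95.5, 109.4, 116.7, 131.9, 140.8.
The total first reaches 120 DD on day 12.

day 12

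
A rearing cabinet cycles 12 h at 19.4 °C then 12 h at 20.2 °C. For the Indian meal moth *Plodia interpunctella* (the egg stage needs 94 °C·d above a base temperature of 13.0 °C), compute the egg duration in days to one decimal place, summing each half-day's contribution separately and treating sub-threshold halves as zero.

Day half: max(0, 19.4 − 13.0) × 0.5 = 6.4 × 0.5 = 3.20 DD.
Night half: max(0, 20.2 − 13.0) × 0.5 = 7.2 × 0.5 = 3.60 DD.
Per 24 h: 6.80 DD/day.
Duration = 94 / 6.80 = 13.824 ≈ 13.8 days.

13.8 days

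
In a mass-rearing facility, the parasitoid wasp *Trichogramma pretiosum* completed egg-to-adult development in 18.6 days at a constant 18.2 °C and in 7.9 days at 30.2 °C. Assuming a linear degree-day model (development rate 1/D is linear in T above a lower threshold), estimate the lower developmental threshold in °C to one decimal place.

Under the model K = D·(T − T_b), so D₁·(T₁ − T_b) = D₂·(T₂ − T_b).
18.6·(18.2 − T_b) = 7.9·(30.2 − T_b)
T_b = (18.6·18.2 − 7.9·30.2) / (18.6 − 7.9) = 99.94 / 10.7 = 9.340 °C ≈ 9.3 °C.

9.3 °C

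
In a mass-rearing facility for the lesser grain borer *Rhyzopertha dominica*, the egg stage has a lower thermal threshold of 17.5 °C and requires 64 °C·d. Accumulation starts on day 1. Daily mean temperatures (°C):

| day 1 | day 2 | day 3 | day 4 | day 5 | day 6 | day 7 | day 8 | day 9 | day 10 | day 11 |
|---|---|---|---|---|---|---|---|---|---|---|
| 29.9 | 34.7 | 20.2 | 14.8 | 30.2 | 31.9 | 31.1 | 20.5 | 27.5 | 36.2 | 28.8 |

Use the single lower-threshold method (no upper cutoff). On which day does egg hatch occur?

day 7

Daily DD above 17.5 °C: 12.4, 17.2, 2.7, 0.0, 12.7, 14.4, 13.6, 3.0, 10.0, 18.7, 11.3.
Cumulative: 12.4, 29.6, 32.3, 32.3, 45.0, 59.4, 73.0, 76.0, 86.0, 104.7, 116.0.
The total first reaches 64 DD on day 7.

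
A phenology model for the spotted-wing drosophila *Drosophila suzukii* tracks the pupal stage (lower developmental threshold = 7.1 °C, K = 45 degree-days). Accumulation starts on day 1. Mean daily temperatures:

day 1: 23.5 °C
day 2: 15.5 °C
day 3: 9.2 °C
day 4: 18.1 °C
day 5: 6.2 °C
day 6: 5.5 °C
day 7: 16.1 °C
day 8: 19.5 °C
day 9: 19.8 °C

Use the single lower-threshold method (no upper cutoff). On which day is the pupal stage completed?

Daily DD above 7.1 °C: 16.4, 8.4, 2.1, 11.0, 0.0, 0.0, 9.0, 12.4, 12.7.
Cumulative: 16.4, 24.8, 26.9, 37.9, 37.9, 37.9, 46.9, 59.3, 72.0.
The total first reaches 45 DD on day 7.

day 7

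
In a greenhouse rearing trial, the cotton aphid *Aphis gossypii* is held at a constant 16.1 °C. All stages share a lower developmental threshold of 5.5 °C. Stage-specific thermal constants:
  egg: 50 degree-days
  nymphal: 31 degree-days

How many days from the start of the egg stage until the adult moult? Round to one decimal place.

7.6 days

Daily accumulation at 16.1 °C = 16.1 − 5.5 = 10.6 DD/day.
Total K = 50 + 31 = 81 DD.
Total duration = 81 / 10.6 = 7.642 ≈ 7.6 days.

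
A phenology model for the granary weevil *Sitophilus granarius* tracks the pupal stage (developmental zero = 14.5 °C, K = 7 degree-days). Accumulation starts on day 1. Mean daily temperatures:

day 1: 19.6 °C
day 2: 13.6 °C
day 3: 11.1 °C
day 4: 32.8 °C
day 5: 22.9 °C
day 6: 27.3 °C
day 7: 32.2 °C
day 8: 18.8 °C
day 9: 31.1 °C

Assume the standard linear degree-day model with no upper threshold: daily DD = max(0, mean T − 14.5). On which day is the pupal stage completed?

day 4

Daily DD above 14.5 °C: 5.1, 0.0, 0.0, 18.3, 8.4, 12.8, 17.7, 4.3, 16.6.
Cumulative: 5.1, 5.1, 5.1, 23.4, 31.8, 44.6, 62.3, 66.6, 83.2.
The total first reaches 7 DD on day 4.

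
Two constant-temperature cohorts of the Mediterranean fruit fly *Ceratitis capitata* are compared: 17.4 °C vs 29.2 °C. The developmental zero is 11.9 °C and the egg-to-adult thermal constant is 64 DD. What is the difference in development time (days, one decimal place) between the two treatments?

7.9 days

At 17.4 °C: 64 / (17.4 − 11.9) = 64 / 5.5 = 11.636 d.
At 29.2 °C: 64 / (29.2 − 11.9) = 64 / 17.3 = 3.699 d.
Difference = |11.636 − 3.699| = 7.937 ≈ 7.9 days.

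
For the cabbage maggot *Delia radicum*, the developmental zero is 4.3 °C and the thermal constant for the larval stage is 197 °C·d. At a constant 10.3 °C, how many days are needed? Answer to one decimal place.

32.8 days

Daily accumulation = 10.3 − 4.3 = 6.0 DD/day.
Duration = 197 / 6.0 = 32.833 ≈ 32.8 days.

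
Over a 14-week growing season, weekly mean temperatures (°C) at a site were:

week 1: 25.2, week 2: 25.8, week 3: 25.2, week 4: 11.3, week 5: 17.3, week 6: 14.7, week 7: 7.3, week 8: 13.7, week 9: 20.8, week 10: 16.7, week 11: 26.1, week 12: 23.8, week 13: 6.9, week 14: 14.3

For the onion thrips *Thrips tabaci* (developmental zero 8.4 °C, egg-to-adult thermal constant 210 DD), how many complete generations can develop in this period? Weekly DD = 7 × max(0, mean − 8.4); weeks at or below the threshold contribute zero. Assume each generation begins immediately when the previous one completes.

4 generations

Weekly DD (7 × max(0, T̄ − 8.4)): 117.6, 121.8, 117.6, 20.3, 62.3, 44.1, 0.0, 37.1, 86.8, 58.1, 123.9, 107.8, 0.0, 41.3.
Season total = 938.7 DD.
Complete generations = ⌊938.7 / 210⌋ = 4.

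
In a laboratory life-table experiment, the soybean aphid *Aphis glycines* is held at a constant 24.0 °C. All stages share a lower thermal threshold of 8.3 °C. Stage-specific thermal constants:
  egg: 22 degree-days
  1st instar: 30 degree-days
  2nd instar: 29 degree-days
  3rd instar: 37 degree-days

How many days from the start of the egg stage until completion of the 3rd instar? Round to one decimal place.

7.5 days

Daily accumulation at 24.0 °C = 24.0 − 8.3 = 15.7 DD/day.
Total K = 22 + 30 + 29 + 37 = 118 DD.
Total duration = 118 / 15.7 = 7.516 ≈ 7.5 days.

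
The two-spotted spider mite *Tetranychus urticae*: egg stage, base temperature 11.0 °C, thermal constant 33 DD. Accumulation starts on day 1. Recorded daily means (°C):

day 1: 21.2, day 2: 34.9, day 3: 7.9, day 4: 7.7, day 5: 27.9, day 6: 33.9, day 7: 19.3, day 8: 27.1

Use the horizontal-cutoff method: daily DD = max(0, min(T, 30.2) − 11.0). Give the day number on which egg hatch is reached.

day 5

Daily DD above 11.0 °C (capped at 19.2): 10.2, 19.2, 0.0, 0.0, 16.9, 19.2, 8.3, 16.1.
Cumulative: 10.2, 29.4, 29.4, 29.4, 46.3, 65.5, 73.8, 89.9.
The total first reaches 33 DD on day 5.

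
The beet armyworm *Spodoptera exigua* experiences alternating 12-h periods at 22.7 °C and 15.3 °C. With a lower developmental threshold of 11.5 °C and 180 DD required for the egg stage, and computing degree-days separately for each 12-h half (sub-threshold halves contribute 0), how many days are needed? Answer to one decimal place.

Day half: max(0, 22.7 − 11.5) × 0.5 = 11.2 × 0.5 = 5.60 DD.
Night half: max(0, 15.3 − 11.5) × 0.5 = 3.8 × 0.5 = 1.90 DD.
Per 24 h: 7.50 DD/day.
Duration = 180 / 7.50 = 24.000 ≈ 24.0 days.

24.0 days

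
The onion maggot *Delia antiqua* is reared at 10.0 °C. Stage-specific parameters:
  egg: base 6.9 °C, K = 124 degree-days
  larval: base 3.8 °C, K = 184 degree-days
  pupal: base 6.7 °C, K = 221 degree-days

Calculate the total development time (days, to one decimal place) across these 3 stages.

egg: 124 / (10.0 − 6.9) = 124 / 3.1 = 40.000 d.
larval: 184 / (10.0 − 3.8) = 184 / 6.2 = 29.677 d.
pupal: 221 / (10.0 − 6.7) = 221 / 3.3 = 66.970 d.
Sum = 136.647 ≈ 136.6 days.

136.6 days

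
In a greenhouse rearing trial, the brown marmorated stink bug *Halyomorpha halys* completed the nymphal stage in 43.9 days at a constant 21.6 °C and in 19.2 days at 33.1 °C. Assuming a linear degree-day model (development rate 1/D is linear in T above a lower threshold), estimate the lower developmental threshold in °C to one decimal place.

Under the model K = D·(T − T_b), so D₁·(T₁ − T_b) = D₂·(T₂ − T_b).
43.9·(21.6 − T_b) = 19.2·(33.1 − T_b)
T_b = (43.9·21.6 − 19.2·33.1) / (43.9 − 19.2) = 312.72 / 24.7 = 12.661 °C ≈ 12.7 °C.

12.7 °C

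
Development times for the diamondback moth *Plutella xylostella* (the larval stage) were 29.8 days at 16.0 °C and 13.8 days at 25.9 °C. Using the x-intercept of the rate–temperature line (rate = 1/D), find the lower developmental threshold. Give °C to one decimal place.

Linear rate model ⇒ the product D·(T − T_b) is constant across temperatures.
29.8·(16.0 − T_b) = 13.8·(25.9 − T_b)
T_b = (29.8·16.0 − 13.8·25.9) / (29.8 − 13.8) = 119.38 / 16.0 = 7.461 °C ≈ 7.5 °C.

7.5 °C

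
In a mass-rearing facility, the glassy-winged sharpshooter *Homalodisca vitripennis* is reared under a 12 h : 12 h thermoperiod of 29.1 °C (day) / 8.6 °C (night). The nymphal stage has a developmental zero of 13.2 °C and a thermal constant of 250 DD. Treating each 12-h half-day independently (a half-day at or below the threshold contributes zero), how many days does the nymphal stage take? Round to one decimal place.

31.4 days

Day half: max(0, 29.1 − 13.2) × 0.5 = 15.9 × 0.5 = 7.95 DD.
Night half: max(0, 8.6 − 13.2) × 0.5 = 0.0 × 0.5 = 0.00 DD.
Per 24 h: 7.95 DD/day.
Duration = 250 / 7.95 = 31.447 ≈ 31.4 days.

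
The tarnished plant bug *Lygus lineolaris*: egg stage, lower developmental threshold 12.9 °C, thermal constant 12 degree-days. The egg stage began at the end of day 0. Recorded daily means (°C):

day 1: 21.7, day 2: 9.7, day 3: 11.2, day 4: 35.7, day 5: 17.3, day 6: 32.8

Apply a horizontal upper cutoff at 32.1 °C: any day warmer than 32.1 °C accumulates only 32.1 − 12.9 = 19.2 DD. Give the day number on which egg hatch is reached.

day 4

Daily DD above 12.9 °C (capped at 19.2): 8.8, 0.0, 0.0, 19.2, 4.4, 19.2.
Cumulative: 8.8, 8.8, 8.8, 28.0, 32.4, 51.6.
The total first reaches 12 DD on day 4.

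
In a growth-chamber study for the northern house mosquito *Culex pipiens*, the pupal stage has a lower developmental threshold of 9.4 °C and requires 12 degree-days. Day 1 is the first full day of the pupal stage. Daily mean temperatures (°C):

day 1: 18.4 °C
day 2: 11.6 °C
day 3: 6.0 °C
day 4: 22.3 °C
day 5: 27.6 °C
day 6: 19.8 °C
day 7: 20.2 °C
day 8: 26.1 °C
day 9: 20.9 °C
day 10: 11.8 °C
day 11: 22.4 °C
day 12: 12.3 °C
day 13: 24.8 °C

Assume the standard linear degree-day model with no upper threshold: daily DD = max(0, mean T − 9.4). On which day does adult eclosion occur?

Daily DD above 9.4 °C: 9.0, 2.2, 0.0, 12.9, 18.2, 10.4, 10.8, 16.7, 11.5, 2.4, 13.0, 2.9, 15.4.
Cumulative: 9.0, 11.2, 11.2, 24.1, 42.3, 52.7, 63.5, 80.2, 91.7, 94.1, 107.1, 110.0, 125.4.
The total first reaches 12 DD on day 4.

day 4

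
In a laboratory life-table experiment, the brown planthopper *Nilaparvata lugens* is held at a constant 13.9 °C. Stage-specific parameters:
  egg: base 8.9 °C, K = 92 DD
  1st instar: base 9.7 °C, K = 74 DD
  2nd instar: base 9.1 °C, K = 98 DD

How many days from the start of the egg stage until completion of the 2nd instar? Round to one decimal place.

56.4 days

egg: 92 / (13.9 − 8.9) = 92 / 5.0 = 18.400 d.
1st instar: 74 / (13.9 − 9.7) = 74 / 4.2 = 17.619 d.
2nd instar: 98 / (13.9 − 9.1) = 98 / 4.8 = 20.417 d.
Sum = 56.436 ≈ 56.4 days.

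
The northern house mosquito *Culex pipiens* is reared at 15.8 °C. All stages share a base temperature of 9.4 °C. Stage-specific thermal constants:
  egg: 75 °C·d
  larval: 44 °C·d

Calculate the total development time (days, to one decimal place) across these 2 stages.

Daily accumulation at 15.8 °C = 15.8 − 9.4 = 6.4 DD/day.
Total K = 75 + 44 = 119 DD.
Total duration = 119 / 6.4 = 18.594 ≈ 18.6 days.

18.6 days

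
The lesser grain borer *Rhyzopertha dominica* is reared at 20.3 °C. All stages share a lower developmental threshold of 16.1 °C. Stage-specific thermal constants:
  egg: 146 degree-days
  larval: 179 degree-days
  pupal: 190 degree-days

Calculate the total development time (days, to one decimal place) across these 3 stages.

Daily accumulation at 20.3 °C = 20.3 − 16.1 = 4.2 DD/day.
Total K = 146 + 179 + 190 = 515 DD.
Total duration = 515 / 4.2 = 122.619 ≈ 122.6 days.

122.6 days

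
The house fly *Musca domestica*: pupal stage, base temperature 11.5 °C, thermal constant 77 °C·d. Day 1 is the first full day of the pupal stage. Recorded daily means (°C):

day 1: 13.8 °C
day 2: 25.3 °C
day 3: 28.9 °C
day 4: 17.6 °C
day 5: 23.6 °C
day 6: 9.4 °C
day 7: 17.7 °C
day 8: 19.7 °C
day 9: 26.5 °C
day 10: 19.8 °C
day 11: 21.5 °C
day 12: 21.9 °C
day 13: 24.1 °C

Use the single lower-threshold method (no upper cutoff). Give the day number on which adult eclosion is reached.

Daily DD above 11.5 °C: 2.3, 13.8, 17.4, 6.1, 12.1, 0.0, 6.2, 8.2, 15.0, 8.3, 10.0, 10.4, 12.6.
Cumulative: 2.3, 16.1, 33.5, 39.6, 51.7, 51.7, 57.9, 66.1, 81.1, 89.4, 99.4, 109.8, 122.4.
The total first reaches 77 DD on day 9.

day 9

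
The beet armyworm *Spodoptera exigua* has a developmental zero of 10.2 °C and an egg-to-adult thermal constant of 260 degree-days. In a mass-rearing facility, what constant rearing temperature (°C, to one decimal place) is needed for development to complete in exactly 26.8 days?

19.9 °C

Required daily accumulation = 260 / 26.8 = 9.701 DD/day.
T = T_base + 9.701 = 10.2 + 9.701 = 19.901 ≈ 19.9 °C.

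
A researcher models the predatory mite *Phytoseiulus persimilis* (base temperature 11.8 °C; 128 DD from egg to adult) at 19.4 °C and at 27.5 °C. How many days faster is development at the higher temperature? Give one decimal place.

8.7 days

At 19.4 °C: 128 / (19.4 − 11.8) = 128 / 7.6 = 16.842 d.
At 27.5 °C: 128 / (27.5 − 11.8) = 128 / 15.7 = 8.153 d.
Difference = |16.842 − 8.153| = 8.689 ≈ 8.7 days.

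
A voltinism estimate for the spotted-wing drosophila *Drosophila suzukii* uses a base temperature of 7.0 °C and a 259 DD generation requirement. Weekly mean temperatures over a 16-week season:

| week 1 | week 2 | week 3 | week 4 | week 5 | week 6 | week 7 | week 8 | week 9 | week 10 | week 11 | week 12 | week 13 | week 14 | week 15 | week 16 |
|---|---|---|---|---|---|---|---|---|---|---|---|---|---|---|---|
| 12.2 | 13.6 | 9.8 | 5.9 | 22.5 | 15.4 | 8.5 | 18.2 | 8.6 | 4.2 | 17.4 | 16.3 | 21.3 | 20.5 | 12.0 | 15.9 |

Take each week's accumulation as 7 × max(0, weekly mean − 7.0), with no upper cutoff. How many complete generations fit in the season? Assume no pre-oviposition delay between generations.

Weekly DD (7 × max(0, T̄ − 7.0)): 36.4, 46.2, 19.6, 0.0, 108.5, 58.8, 10.5, 78.4, 11.2, 0.0, 72.8, 65.1, 100.1, 94.5, 35.0, 62.3.
Season total = 799.4 DD.
Complete generations = ⌊799.4 / 259⌋ = 3.

3 generations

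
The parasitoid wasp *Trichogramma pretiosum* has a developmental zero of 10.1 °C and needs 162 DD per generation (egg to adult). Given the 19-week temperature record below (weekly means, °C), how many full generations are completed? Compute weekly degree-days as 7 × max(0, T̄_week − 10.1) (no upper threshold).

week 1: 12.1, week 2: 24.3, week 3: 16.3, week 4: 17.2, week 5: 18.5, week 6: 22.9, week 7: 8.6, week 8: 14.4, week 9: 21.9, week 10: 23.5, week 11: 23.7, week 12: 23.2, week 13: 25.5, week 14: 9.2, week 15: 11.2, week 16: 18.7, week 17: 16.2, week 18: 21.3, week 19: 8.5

6 generations

Weekly DD (7 × max(0, T̄ − 10.1)): 14.0, 99.4, 43.4, 49.7, 58.8, 89.6, 0.0, 30.1, 82.6, 93.8, 95.2, 91.7, 107.8, 0.0, 7.7, 60.2, 42.7, 78.4, 0.0.
Season total = 1045.1 DD.
Complete generations = ⌊1045.1 / 162⌋ = 6.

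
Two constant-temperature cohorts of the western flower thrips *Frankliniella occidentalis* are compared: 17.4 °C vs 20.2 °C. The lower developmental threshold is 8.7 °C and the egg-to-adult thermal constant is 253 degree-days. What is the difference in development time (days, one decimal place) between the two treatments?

At 17.4 °C: 253 / (17.4 − 8.7) = 253 / 8.7 = 29.080 d.
At 20.2 °C: 253 / (20.2 − 8.7) = 253 / 11.5 = 22.000 d.
Difference = |29.080 − 22.000| = 7.080 ≈ 7.1 days.

7.1 days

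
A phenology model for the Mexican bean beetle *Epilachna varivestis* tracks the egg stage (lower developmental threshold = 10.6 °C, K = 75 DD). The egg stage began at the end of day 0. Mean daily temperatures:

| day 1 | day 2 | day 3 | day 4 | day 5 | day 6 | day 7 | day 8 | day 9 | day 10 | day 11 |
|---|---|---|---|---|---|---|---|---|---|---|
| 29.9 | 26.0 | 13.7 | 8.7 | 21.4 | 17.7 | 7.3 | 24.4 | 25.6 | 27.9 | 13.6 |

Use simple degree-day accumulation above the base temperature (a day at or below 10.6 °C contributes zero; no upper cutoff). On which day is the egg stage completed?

Daily DD above 10.6 °C: 19.3, 15.4, 3.1, 0.0, 10.8, 7.1, 0.0, 13.8, 15.0, 17.3, 3.0.
Cumulative: 19.3, 34.7, 37.8, 37.8, 48.6, 55.7, 55.7, 69.5, 84.5, 101.8, 104.8.
The total first reaches 75 DD on day 9.

day 9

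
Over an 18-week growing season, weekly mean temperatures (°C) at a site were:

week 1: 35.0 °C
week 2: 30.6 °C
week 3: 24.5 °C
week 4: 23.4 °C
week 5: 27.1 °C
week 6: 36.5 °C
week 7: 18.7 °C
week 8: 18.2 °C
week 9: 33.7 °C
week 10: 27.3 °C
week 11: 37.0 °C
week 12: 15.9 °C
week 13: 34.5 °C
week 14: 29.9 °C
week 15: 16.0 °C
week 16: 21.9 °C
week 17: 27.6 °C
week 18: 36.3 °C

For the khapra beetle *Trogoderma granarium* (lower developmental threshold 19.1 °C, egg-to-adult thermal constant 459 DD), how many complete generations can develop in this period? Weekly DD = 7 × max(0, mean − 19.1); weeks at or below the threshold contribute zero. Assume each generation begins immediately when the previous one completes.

Weekly DD (7 × max(0, T̄ − 19.1)): 111.3, 80.5, 37.8, 30.1, 56.0, 121.8, 0.0, 0.0, 102.2, 57.4, 125.3, 0.0, 107.8, 75.6, 0.0, 19.6, 59.5, 120.4.
Season total = 1105.3 DD.
Complete generations = ⌊1105.3 / 459⌋ = 2.

2 generations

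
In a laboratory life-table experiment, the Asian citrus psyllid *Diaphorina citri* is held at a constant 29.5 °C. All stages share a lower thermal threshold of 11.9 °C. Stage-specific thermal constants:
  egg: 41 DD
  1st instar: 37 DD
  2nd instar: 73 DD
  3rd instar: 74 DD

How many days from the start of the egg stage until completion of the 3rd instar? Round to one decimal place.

12.8 days

Daily accumulation at 29.5 °C = 29.5 − 11.9 = 17.6 DD/day.
Total K = 41 + 37 + 73 + 74 = 225 DD.
Total duration = 225 / 17.6 = 12.784 ≈ 12.8 days.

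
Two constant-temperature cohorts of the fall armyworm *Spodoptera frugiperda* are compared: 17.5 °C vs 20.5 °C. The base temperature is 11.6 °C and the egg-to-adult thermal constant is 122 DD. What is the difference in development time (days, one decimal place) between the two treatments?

At 17.5 °C: 122 / (17.5 − 11.6) = 122 / 5.9 = 20.678 d.
At 20.5 °C: 122 / (20.5 − 11.6) = 122 / 8.9 = 13.708 d.
Difference = |20.678 − 13.708| = 6.970 ≈ 7.0 days.

7.0 days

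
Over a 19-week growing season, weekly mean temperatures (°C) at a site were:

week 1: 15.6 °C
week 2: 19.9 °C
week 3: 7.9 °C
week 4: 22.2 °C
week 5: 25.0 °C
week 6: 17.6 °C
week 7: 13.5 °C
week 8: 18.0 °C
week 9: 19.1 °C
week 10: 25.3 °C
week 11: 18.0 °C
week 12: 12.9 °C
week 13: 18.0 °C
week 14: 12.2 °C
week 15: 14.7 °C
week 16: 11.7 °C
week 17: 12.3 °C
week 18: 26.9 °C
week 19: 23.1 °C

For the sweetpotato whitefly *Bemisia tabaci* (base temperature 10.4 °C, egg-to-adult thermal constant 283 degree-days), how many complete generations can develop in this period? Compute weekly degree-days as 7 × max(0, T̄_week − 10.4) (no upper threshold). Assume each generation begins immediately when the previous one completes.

Weekly DD (7 × max(0, T̄ − 10.4)): 36.4, 66.5, 0.0, 82.6, 102.2, 50.4, 21.7, 53.2, 60.9, 104.3, 53.2, 17.5, 53.2, 12.6, 30.1, 9.1, 13.3, 115.5, 88.9.
Season total = 971.6 DD.
Complete generations = ⌊971.6 / 283⌋ = 3.

3 generations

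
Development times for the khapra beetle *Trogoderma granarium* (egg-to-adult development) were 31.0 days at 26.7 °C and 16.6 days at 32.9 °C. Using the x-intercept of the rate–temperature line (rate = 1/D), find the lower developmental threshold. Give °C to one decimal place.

Linear rate model ⇒ the product D·(T − T_b) is constant across temperatures.
31.0·(26.7 − T_b) = 16.6·(32.9 − T_b)
T_b = (31.0·26.7 − 16.6·32.9) / (31.0 − 16.6) = 281.56 / 14.4 = 19.553 °C ≈ 19.6 °C.

19.6 °C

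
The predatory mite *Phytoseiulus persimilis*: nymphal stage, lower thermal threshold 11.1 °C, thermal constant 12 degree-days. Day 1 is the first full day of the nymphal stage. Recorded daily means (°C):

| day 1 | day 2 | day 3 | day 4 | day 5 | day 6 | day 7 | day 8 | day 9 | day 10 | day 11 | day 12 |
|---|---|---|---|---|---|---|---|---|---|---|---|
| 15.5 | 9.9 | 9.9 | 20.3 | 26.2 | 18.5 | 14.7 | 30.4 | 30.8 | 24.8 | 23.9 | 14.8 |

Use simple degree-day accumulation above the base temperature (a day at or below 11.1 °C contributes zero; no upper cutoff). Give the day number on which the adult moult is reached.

day 4

Daily DD above 11.1 °C: 4.4, 0.0, 0.0, 9.2, 15.1, 7.4, 3.6, 19.3, 19.7, 13.7, 12.8, 3.7.
Cumulative: 4.4, 4.4, 4.4, 13.6, 28.7, 36.1, 39.7, 59.0, 78.7, 92.4, 105.2, 108.9.
The total first reaches 12 DD on day 4.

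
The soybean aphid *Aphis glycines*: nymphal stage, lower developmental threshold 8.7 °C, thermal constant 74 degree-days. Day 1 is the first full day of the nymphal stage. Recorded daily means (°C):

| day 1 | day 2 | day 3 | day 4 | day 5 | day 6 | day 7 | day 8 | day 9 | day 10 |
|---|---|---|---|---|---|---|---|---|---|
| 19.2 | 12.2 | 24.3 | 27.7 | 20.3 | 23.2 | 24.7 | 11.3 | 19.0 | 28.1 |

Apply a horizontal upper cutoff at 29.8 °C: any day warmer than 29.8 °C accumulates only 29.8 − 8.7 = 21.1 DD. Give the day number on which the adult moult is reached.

Daily DD above 8.7 °C (capped at 21.1): 10.5, 3.5, 15.6, 19.0, 11.6, 14.5, 16.0, 2.6, 10.3, 19.4.
Cumulative: 10.5, 14.0, 29.6, 48.6, 60.2, 74.7, 90.7, 93.3, 103.6, 123.0.
The total first reaches 74 DD on day 6.

day 6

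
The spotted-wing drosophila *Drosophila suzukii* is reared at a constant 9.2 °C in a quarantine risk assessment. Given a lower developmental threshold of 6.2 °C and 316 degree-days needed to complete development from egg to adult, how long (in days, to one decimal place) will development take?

Daily accumulation = 9.2 − 6.2 = 3.0 DD/day.
Duration = 316 / 3.0 = 105.333 ≈ 105.3 days.

105.3 days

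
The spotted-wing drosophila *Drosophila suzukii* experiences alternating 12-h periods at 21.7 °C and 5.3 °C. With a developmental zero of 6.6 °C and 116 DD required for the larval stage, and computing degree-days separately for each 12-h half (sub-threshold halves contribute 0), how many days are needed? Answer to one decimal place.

Day half: max(0, 21.7 − 6.6) × 0.5 = 15.1 × 0.5 = 7.55 DD.
Night half: max(0, 5.3 − 6.6) × 0.5 = 0.0 × 0.5 = 0.00 DD.
Per 24 h: 7.55 DD/day.
Duration = 116 / 7.55 = 15.364 ≈ 15.4 days.

15.4 days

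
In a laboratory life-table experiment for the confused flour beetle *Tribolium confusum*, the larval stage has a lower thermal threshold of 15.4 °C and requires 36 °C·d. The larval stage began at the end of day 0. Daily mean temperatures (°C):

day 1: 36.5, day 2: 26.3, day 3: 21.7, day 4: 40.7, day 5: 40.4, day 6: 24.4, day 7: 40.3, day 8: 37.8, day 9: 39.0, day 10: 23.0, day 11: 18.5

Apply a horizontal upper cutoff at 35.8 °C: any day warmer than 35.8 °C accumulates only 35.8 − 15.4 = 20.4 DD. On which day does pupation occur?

Daily DD above 15.4 °C (capped at 20.4): 20.4, 10.9, 6.3, 20.4, 20.4, 9.0, 20.4, 20.4, 20.4, 7.6, 3.1.
Cumulative: 20.4, 31.3, 37.6, 58.0, 78.4, 87.4, 107.8, 128.2, 148.6, 156.2, 159.3.
The total first reaches 36 DD on day 3.

day 3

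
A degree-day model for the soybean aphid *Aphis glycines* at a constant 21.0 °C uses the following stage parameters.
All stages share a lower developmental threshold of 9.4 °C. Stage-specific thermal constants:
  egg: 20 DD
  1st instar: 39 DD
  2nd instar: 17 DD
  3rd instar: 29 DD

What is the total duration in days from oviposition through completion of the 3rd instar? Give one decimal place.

9.1 days

Daily accumulation at 21.0 °C = 21.0 − 9.4 = 11.6 DD/day.
Total K = 20 + 39 + 17 + 29 = 105 DD.
Total duration = 105 / 11.6 = 9.052 ≈ 9.1 days.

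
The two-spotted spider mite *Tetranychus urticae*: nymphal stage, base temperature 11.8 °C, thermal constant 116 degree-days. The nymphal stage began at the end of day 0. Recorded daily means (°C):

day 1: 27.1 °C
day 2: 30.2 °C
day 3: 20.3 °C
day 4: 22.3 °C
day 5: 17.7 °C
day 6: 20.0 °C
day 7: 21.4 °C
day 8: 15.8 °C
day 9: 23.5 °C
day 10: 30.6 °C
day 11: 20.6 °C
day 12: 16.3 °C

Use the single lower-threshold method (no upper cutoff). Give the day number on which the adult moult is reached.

day 11

Daily DD above 11.8 °C: 15.3, 18.4, 8.5, 10.5, 5.9, 8.2, 9.6, 4.0, 11.7, 18.8, 8.8, 4.5.
Cumulative: 15.3, 33.7, 42.2, 52.7, 58.6, 66.8, 76.4, 80.4, 92.1, 110.9, 119.7, 124.2.
The total first reaches 116 DD on day 11.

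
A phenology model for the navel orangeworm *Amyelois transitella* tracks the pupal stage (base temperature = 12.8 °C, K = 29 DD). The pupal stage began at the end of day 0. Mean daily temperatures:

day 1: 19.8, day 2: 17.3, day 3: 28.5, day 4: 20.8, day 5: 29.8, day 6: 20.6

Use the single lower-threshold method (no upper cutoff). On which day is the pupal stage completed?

day 4

Daily DD above 12.8 °C: 7.0, 4.5, 15.7, 8.0, 17.0, 7.8.
Cumulative: 7.0, 11.5, 27.2, 35.2, 52.2, 60.0.
The total first reaches 29 DD on day 4.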